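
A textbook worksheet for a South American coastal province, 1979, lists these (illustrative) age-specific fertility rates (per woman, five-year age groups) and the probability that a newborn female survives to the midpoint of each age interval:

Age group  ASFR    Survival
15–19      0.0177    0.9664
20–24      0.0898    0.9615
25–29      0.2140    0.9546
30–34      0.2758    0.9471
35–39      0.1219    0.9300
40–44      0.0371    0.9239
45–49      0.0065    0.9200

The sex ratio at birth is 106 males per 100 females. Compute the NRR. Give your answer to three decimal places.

Proportion female at birth = 100 / (100 + 106) = 0.48544.
Survival-weighted fertility by age (5·fₓ·Sₓ):
  15–19: 5 × 0.0177 × 0.9664 = 0.08553
  20–24: 5 × 0.0898 × 0.9615 = 0.43171
  25–29: 5 × 0.2140 × 0.9546 = 1.02142
  30–34: 5 × 0.2758 × 0.9471 = 1.30605
  35–39: 5 × 0.1219 × 0.9300 = 0.56684
  40–44: 5 × 0.0371 × 0.9239 = 0.17138
  45–49: 5 × 0.0065 × 0.9200 = 0.02990
Sum = 3.61283
NRR = 0.48544 × 3.61283 = 1.75381
An NRR exceeding 1 indicates intrinsic growth under these rates.

1.754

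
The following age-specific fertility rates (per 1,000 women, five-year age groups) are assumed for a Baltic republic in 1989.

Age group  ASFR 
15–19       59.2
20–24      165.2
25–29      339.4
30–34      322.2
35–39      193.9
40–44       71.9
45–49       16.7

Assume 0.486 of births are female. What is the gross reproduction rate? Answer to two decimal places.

2.84

Proportion female at birth = 0.486.
Sum of ASFRs = 59.2 + 165.2 + 339.4 + 322.2 + 193.9 + 71.9 + 16.7 = 1168.5
TFR = 5 × 1168.5 / 1000 = 5.8425
GRR = 0.486 × 5.8425 = 2.83946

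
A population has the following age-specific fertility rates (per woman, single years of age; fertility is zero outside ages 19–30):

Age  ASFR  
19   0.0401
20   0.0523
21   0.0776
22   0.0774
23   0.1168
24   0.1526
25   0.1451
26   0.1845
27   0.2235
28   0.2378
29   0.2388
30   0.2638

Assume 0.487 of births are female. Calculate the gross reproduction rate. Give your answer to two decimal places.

Proportion female at birth = 0.487.
Sum of ASFRs = 0.0401 + 0.0523 + 0.0776 + 0.0774 + 0.1168 + 0.1526 + 0.1451 + 0.1845 + 0.2235 + 0.2378 + 0.2388 + 0.2638 = 1.8103
TFR = 1.8103
GRR = 0.487 × 1.8103 = 0.88162

0.88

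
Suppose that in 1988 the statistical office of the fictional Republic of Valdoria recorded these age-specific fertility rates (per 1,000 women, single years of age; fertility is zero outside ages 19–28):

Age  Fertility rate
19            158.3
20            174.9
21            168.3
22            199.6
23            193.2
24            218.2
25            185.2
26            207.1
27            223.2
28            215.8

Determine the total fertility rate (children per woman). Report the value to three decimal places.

1.944

Sum of ASFRs = 158.3 + 174.9 + 168.3 + 199.6 + 193.2 + 218.2 + 185.2 + 207.1 + 223.2 + 215.8 = 1943.8
TFR = 1943.8 / 1000 = 1.9438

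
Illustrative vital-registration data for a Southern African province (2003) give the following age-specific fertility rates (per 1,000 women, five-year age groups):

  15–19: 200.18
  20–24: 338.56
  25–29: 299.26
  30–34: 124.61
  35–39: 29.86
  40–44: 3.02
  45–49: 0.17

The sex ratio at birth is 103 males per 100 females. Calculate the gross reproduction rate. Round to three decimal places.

Proportion female at birth = 100 / (100 + 103) = 0.49261.
Sum of ASFRs = 200.18 + 338.56 + 299.26 + 124.61 + 29.86 + 3.02 + 0.17 = 995.66
TFR = 5 × 995.66 / 1000 = 4.9783
GRR = 0.49261 × 4.9783 = 2.45236

2.452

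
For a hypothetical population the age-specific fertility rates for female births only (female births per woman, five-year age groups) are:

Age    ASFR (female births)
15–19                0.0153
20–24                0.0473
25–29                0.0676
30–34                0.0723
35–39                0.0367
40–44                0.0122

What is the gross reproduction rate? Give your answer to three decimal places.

Sum of female ASFRs = 0.0153 + 0.0473 + 0.0676 + 0.0723 + 0.0367 + 0.0122 = 0.2514
GRR = 5 × 0.2514 = 1.257

1.257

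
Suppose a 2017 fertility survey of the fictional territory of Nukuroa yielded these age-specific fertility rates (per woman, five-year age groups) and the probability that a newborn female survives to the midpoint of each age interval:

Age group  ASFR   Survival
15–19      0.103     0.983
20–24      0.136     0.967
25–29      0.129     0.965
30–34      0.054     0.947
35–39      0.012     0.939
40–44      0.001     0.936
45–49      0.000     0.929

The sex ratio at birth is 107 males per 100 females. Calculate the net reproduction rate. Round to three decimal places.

Proportion female at birth = 100 / (100 + 107) = 0.48309.
Per-age-group product (5 × ASFR × survival probability):
  15–19: 5 × 0.103 × 0.983 = 0.50625
  20–24: 5 × 0.136 × 0.967 = 0.65756
  25–29: 5 × 0.129 × 0.965 = 0.62243
  30–34: 5 × 0.054 × 0.947 = 0.25569
  35–39: 5 × 0.012 × 0.939 = 0.05634
  40–44: 5 × 0.001 × 0.936 = 0.00468
  45–49: 5 × 0.000 × 0.929 = 0.00000
Sum = 2.10295
NRR = 0.48309 × 2.10295 = 1.01591
With NRR above 1 the population is above replacement fertility.

1.016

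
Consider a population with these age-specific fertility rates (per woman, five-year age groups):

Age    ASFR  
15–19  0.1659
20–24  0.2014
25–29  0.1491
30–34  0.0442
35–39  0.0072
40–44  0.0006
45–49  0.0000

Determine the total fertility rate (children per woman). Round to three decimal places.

2.842

Sum of ASFRs = 0.1659 + 0.2014 + 0.1491 + 0.0442 + 0.0072 + 0.0006 + 0.0000 = 0.5684
TFR = 5 × 0.5684 = 2.842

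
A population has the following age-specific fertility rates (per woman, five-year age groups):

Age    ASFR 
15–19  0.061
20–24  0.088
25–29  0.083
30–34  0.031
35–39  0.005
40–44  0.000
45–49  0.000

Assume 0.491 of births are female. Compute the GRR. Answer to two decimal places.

0.66

Proportion female at birth = 0.491.
Sum of ASFRs = 0.061 + 0.088 + 0.083 + 0.031 + 0.005 + 0.000 + 0.000 = 0.268
TFR = 5 × 0.268 = 1.34
GRR = 0.491 × 1.34 = 0.65794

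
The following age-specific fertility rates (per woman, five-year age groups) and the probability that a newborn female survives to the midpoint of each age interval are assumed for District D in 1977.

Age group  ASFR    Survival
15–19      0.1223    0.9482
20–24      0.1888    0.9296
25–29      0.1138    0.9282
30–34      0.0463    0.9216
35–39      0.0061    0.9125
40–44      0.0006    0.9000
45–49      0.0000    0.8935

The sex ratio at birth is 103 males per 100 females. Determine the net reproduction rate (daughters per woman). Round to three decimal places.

Proportion female at birth = 100 / (100 + 103) = 0.49261.
Weighting each age-specific rate by interval width and survival:
  15–19: 5 × 0.1223 × 0.9482 = 0.57982
  20–24: 5 × 0.1888 × 0.9296 = 0.87754
  25–29: 5 × 0.1138 × 0.9282 = 0.52815
  30–34: 5 × 0.0463 × 0.9216 = 0.21335
  35–39: 5 × 0.0061 × 0.9125 = 0.02783
  40–44: 5 × 0.0006 × 0.9000 = 0.00270
  45–49: 5 × 0.0000 × 0.8935 = 0.00000
Sum = 2.22939
NRR = 0.49261 × 2.22939 = 1.09822
With NRR above 1 the population is above replacement fertility.

1.098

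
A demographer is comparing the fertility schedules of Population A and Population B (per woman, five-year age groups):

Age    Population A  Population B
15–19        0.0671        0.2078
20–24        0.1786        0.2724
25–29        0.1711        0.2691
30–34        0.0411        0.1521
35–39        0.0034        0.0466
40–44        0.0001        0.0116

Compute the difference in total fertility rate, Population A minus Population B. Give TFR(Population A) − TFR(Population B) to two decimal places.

-2.49

Population A:
  Sum of ASFRs = 0.0671 + 0.1786 + 0.1711 + 0.0411 + 0.0034 + 0.0001 = 0.4614
  TFR = 5 × 0.4614 = 2.307
Population B:
  Sum of ASFRs = 0.2078 + 0.2724 + 0.2691 + 0.1521 + 0.0466 + 0.0116 = 0.9596
  TFR = 5 × 0.9596 = 4.798
Difference = 2.307 − 4.798 = -2.491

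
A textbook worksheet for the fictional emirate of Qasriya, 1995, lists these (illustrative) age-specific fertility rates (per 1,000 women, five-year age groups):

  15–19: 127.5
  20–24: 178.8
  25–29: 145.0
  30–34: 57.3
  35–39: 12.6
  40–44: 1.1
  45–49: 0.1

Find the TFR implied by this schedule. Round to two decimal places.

2.61

Sum of ASFRs = 127.5 + 178.8 + 145.0 + 57.3 + 12.6 + 1.1 + 0.1 = 522.4
TFR = 5 × 522.4 / 1000 = 2.612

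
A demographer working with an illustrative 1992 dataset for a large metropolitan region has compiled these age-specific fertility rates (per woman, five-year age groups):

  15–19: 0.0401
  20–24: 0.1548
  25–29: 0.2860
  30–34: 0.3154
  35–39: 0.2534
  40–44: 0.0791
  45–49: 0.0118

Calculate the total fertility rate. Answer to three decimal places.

Sum of ASFRs = 0.0401 + 0.1548 + 0.2860 + 0.3154 + 0.2534 + 0.0791 + 0.0118 = 1.1406
TFR = 5 × 1.1406 = 5.703

5.703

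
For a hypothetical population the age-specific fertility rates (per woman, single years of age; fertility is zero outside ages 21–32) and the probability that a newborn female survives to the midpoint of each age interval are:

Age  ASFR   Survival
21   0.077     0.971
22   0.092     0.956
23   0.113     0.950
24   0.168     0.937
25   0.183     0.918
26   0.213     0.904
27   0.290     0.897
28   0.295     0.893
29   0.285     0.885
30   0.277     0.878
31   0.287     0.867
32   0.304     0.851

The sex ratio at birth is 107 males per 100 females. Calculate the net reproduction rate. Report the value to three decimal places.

1.118

Proportion female at birth = 100 / (100 + 107) = 0.48309.
Weighting each age-specific rate by interval width and survival:
  21: 1 × 0.077 × 0.971 = 0.07477
  22: 1 × 0.092 × 0.956 = 0.08795
  23: 1 × 0.113 × 0.950 = 0.10735
  24: 1 × 0.168 × 0.937 = 0.15742
  25: 1 × 0.183 × 0.918 = 0.16799
  26: 1 × 0.213 × 0.904 = 0.19255
  27: 1 × 0.290 × 0.897 = 0.26013
  28: 1 × 0.295 × 0.893 = 0.26344
  29: 1 × 0.285 × 0.885 = 0.25223
  30: 1 × 0.277 × 0.878 = 0.24321
  31: 1 × 0.287 × 0.867 = 0.24883
  32: 1 × 0.304 × 0.851 = 0.25870
Sum = 2.31457
NRR = 0.48309 × 2.31457 = 1.11815
An NRR exceeding 1 indicates intrinsic growth under these rates.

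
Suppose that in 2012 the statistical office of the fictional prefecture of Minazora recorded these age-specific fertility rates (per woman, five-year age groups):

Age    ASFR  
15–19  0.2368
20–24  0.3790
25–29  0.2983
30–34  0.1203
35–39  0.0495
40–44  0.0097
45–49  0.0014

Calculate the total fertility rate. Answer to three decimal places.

5.475

Sum of ASFRs = 0.2368 + 0.3790 + 0.2983 + 0.1203 + 0.0495 + 0.0097 + 0.0014 = 1.0950
TFR = 5 × 1.0950 = 5.475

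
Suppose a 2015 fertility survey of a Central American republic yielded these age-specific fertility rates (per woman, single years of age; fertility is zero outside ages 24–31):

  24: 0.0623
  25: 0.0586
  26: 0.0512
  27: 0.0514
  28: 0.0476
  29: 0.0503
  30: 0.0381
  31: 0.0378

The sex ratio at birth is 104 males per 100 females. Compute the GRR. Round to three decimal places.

Proportion female at birth = 100 / (100 + 104) = 0.49020.
Sum of ASFRs = 0.0623 + 0.0586 + 0.0512 + 0.0514 + 0.0476 + 0.0503 + 0.0381 + 0.0378 = 0.3973
TFR = 0.3973
GRR = 0.49020 × 0.3973 = 0.19476

0.195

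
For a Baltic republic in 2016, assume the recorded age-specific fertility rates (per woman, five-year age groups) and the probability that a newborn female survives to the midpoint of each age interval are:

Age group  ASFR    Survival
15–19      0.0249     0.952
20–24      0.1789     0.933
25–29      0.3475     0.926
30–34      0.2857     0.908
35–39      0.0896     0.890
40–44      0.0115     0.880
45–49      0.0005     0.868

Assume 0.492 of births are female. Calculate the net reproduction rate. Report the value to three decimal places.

Proportion female at birth = 0.492.
Weighting each age-specific rate by interval width and survival:
  15–19: 5 × 0.0249 × 0.952 = 0.11852
  20–24: 5 × 0.1789 × 0.933 = 0.83457
  25–29: 5 × 0.3475 × 0.926 = 1.60893
  30–34: 5 × 0.2857 × 0.908 = 1.29708
  35–39: 5 × 0.0896 × 0.890 = 0.39872
  40–44: 5 × 0.0115 × 0.880 = 0.05060
  45–49: 5 × 0.0005 × 0.868 = 0.00217
Sum = 4.31059
NRR = 0.492 × 4.31059 = 2.12081

2.121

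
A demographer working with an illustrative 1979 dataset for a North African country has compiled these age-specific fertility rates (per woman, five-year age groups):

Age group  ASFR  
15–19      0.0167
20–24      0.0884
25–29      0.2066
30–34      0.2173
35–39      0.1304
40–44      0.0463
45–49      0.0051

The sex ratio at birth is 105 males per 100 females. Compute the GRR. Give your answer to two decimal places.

Proportion female at birth = 100 / (100 + 105) = 0.48780.
Sum of ASFRs = 0.0167 + 0.0884 + 0.2066 + 0.2173 + 0.1304 + 0.0463 + 0.0051 = 0.7108
TFR = 5 × 0.7108 = 3.554
GRR = 0.48780 × 3.554 = 1.73364

1.73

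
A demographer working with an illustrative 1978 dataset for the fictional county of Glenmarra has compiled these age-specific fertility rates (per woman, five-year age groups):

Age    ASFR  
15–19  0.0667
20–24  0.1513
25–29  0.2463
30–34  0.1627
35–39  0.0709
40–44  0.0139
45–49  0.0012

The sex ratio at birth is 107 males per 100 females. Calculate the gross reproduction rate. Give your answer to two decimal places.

Proportion female at birth = 100 / (100 + 107) = 0.48309.
Sum of ASFRs = 0.0667 + 0.1513 + 0.2463 + 0.1627 + 0.0709 + 0.0139 + 0.0012 = 0.7130
TFR = 5 × 0.7130 = 3.565
GRR = 0.48309 × 3.565 = 1.72222

1.72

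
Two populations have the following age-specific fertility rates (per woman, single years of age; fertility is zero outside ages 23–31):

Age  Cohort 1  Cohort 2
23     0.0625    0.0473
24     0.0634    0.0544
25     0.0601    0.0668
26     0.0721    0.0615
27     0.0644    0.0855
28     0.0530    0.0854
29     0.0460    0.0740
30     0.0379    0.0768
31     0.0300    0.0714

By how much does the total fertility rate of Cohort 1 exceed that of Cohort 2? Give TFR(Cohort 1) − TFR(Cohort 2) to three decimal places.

Cohort 1:
  Sum of ASFRs = 0.0625 + 0.0634 + 0.0601 + 0.0721 + 0.0644 + 0.0530 + 0.0460 + 0.0379 + 0.0300 = 0.4894
  TFR = 0.4894
Cohort 2:
  Sum of ASFRs = 0.0473 + 0.0544 + 0.0668 + 0.0615 + 0.0855 + 0.0854 + 0.0740 + 0.0768 + 0.0714 = 0.6231
  TFR = 0.6231
Difference = 0.4894 − 0.6231 = -0.1337

-0.134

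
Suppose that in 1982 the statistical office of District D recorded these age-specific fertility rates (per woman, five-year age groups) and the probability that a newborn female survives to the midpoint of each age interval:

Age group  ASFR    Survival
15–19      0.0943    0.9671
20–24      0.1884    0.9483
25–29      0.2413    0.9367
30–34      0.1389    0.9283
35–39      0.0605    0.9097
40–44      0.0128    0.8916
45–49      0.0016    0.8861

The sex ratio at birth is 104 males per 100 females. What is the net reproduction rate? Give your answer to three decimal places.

Proportion female at birth = 100 / (100 + 104) = 0.49020.
Each age group contributes 5 × ASFR × survival:
  15–19: 5 × 0.0943 × 0.9671 = 0.45599
  20–24: 5 × 0.1884 × 0.9483 = 0.89330
  25–29: 5 × 0.2413 × 0.9367 = 1.13013
  30–34: 5 × 0.1389 × 0.9283 = 0.64470
  35–39: 5 × 0.0605 × 0.9097 = 0.27518
  40–44: 5 × 0.0128 × 0.8916 = 0.05706
  45–49: 5 × 0.0016 × 0.8861 = 0.00709
Sum = 3.46345
NRR = 0.49020 × 3.46345 = 1.69778

1.698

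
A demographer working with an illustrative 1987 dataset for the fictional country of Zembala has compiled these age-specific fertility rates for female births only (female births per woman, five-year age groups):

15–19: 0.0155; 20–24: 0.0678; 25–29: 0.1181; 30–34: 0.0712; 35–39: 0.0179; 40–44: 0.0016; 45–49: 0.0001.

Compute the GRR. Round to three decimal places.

Sum of female ASFRs = 0.0155 + 0.0678 + 0.1181 + 0.0712 + 0.0179 + 0.0016 + 0.0001 = 0.2922
GRR = 5 × 0.2922 = 1.461

1.461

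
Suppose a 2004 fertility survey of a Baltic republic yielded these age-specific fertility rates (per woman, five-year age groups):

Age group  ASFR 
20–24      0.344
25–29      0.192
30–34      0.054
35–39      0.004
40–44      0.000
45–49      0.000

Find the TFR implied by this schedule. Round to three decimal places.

2.970

Sum of ASFRs = 0.344 + 0.192 + 0.054 + 0.004 + 0.000 + 0.000 = 0.594
TFR = 5 × 0.594 = 2.97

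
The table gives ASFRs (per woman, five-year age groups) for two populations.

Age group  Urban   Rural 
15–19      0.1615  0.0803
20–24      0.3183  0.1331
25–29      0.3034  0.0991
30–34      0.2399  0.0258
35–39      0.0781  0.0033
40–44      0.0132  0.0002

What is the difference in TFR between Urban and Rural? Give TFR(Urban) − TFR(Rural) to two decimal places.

Urban:
  Sum of ASFRs = 0.1615 + 0.3183 + 0.3034 + 0.2399 + 0.0781 + 0.0132 = 1.1144
  TFR = 5 × 1.1144 = 5.572
Rural:
  Sum of ASFRs = 0.0803 + 0.1331 + 0.0991 + 0.0258 + 0.0033 + 0.0002 = 0.3418
  TFR = 5 × 0.3418 = 1.709
Difference = 5.572 − 1.709 = 3.863

3.86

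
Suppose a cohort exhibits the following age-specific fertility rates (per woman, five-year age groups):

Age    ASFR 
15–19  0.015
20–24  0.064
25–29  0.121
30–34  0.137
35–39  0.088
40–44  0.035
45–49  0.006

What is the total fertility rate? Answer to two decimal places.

Sum of ASFRs = 0.015 + 0.064 + 0.121 + 0.137 + 0.088 + 0.035 + 0.006 = 0.466
TFR = 5 × 0.466 = 2.33

2.33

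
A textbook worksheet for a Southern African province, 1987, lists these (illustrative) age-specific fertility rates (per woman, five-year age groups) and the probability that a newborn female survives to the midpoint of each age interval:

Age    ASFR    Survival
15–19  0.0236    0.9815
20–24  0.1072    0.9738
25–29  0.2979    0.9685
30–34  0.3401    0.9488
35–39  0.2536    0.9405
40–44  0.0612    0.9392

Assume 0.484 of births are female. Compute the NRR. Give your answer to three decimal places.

2.504

Proportion female at birth = 0.484.
Weighting each age-specific rate by interval width and survival:
  15–19: 5 × 0.0236 × 0.9815 = 0.11582
  20–24: 5 × 0.1072 × 0.9738 = 0.52196
  25–29: 5 × 0.2979 × 0.9685 = 1.44258
  30–34: 5 × 0.3401 × 0.9488 = 1.61343
  35–39: 5 × 0.2536 × 0.9405 = 1.19255
  40–44: 5 × 0.0612 × 0.9392 = 0.28740
Sum = 5.17374
NRR = 0.484 × 5.17374 = 2.50409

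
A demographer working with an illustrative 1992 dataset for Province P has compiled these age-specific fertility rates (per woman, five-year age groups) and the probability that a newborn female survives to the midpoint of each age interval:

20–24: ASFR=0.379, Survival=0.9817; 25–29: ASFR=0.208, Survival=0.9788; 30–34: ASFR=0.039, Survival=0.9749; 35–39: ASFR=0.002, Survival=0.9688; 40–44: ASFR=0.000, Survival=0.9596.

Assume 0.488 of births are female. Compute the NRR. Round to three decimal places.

1.502

Proportion female at birth = 0.488.
Weighting each age-specific rate by interval width and survival:
  20–24: 5 × 0.379 × 0.9817 = 1.86032
  25–29: 5 × 0.208 × 0.9788 = 1.01795
  30–34: 5 × 0.039 × 0.9749 = 0.19011
  35–39: 5 × 0.002 × 0.9688 = 0.00969
  40–44: 5 × 0.000 × 0.9596 = 0.00000
Sum = 3.07807
NRR = 0.488 × 3.07807 = 1.50210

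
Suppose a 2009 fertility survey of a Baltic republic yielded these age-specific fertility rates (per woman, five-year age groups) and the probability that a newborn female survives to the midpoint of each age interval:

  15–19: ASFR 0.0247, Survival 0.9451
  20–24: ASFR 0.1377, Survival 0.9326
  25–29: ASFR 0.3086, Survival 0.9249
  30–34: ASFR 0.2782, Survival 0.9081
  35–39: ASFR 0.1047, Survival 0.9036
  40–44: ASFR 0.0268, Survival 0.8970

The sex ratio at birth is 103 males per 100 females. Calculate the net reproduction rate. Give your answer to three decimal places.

1.991

Proportion female at birth = 100 / (100 + 103) = 0.49261.
Weighting each age-specific rate by interval width and survival:
  15–19: 5 × 0.0247 × 0.9451 = 0.11672
  20–24: 5 × 0.1377 × 0.9326 = 0.64210
  25–29: 5 × 0.3086 × 0.9249 = 1.42712
  30–34: 5 × 0.2782 × 0.9081 = 1.26317
  35–39: 5 × 0.1047 × 0.9036 = 0.47303
  40–44: 5 × 0.0268 × 0.8970 = 0.12020
Sum = 4.04234
NRR = 0.49261 × 4.04234 = 1.99130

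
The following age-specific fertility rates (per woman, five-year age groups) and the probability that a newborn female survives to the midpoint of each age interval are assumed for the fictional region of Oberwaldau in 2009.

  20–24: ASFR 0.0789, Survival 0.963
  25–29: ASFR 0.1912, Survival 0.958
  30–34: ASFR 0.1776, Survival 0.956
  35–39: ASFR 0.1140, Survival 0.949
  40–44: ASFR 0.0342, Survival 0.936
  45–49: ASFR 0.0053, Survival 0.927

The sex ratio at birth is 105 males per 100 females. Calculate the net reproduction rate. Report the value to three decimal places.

Proportion female at birth = 100 / (100 + 105) = 0.48780.
Each age group contributes 5 × ASFR × survival:
  20–24: 5 × 0.0789 × 0.963 = 0.37990
  25–29: 5 × 0.1912 × 0.958 = 0.91585
  30–34: 5 × 0.1776 × 0.956 = 0.84893
  35–39: 5 × 0.1140 × 0.949 = 0.54093
  40–44: 5 × 0.0342 × 0.936 = 0.16006
  45–49: 5 × 0.0053 × 0.927 = 0.02457
Sum = 2.87024
NRR = 0.48780 × 2.87024 = 1.40010
An NRR exceeding 1 indicates intrinsic growth under these rates.

1.400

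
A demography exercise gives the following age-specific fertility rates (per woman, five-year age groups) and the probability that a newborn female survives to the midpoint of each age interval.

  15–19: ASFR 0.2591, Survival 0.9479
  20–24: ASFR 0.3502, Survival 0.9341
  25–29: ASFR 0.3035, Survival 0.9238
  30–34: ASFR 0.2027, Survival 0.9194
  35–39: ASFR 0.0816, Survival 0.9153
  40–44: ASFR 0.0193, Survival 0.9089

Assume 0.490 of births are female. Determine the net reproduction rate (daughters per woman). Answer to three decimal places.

Proportion female at birth = 0.490.
Each age group contributes 5 × ASFR × survival:
  15–19: 5 × 0.2591 × 0.9479 = 1.22800
  20–24: 5 × 0.3502 × 0.9341 = 1.63561
  25–29: 5 × 0.3035 × 0.9238 = 1.40187
  30–34: 5 × 0.2027 × 0.9194 = 0.93181
  35–39: 5 × 0.0816 × 0.9153 = 0.37344
  40–44: 5 × 0.0193 × 0.9089 = 0.08771
Sum = 5.65844
NRR = 0.490 × 5.65844 = 2.77264

2.773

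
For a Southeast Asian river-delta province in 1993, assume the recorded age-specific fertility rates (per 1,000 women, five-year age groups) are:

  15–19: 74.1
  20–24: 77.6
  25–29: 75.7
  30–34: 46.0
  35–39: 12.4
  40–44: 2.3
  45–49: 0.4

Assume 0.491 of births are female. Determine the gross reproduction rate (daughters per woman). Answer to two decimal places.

0.71

Proportion female at birth = 0.491.
Sum of ASFRs = 74.1 + 77.6 + 75.7 + 46.0 + 12.4 + 2.3 + 0.4 = 288.5
TFR = 5 × 288.5 / 1000 = 1.4425
GRR = 0.491 × 1.4425 = 0.70827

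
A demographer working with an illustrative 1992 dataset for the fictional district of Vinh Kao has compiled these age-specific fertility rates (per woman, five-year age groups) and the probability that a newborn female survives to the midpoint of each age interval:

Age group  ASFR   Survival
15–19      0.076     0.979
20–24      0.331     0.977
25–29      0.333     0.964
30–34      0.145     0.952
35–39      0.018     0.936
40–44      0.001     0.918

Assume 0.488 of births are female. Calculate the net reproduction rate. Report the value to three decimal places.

Proportion female at birth = 0.488.
Per-age-group product (5 × ASFR × survival probability):
  15–19: 5 × 0.076 × 0.979 = 0.37202
  20–24: 5 × 0.331 × 0.977 = 1.61694
  25–29: 5 × 0.333 × 0.964 = 1.60506
  30–34: 5 × 0.145 × 0.952 = 0.69020
  35–39: 5 × 0.018 × 0.936 = 0.08424
  40–44: 5 × 0.001 × 0.918 = 0.00459
Sum = 4.37305
NRR = 0.488 × 4.37305 = 2.13405

2.134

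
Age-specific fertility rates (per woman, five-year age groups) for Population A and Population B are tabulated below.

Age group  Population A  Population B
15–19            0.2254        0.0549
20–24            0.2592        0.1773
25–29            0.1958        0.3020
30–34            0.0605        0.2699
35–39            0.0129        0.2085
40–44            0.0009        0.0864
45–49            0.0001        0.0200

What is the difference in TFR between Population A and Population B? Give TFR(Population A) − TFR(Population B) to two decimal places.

Population A:
  Sum of ASFRs = 0.2254 + 0.2592 + 0.1958 + 0.0605 + 0.0129 + 0.0009 + 0.0001 = 0.7548
  TFR = 5 × 0.7548 = 3.774
Population B:
  Sum of ASFRs = 0.0549 + 0.1773 + 0.3020 + 0.2699 + 0.2085 + 0.0864 + 0.0200 = 1.1190
  TFR = 5 × 1.1190 = 5.595
Difference = 3.774 − 5.595 = -1.821

-1.82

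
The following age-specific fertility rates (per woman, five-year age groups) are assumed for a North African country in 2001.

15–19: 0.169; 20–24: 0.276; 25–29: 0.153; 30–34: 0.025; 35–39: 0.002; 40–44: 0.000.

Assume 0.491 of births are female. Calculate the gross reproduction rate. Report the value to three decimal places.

Proportion female at birth = 0.491.
Sum of ASFRs = 0.169 + 0.276 + 0.153 + 0.025 + 0.002 + 0.000 = 0.625
TFR = 5 × 0.625 = 3.125
GRR = 0.491 × 3.125 = 1.53438

1.534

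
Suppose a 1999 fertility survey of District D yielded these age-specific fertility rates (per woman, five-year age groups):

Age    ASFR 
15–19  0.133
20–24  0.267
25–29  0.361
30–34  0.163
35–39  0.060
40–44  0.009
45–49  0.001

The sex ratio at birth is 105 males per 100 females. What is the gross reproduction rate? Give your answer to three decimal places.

2.424

Proportion female at birth = 100 / (100 + 105) = 0.48780.
Sum of ASFRs = 0.133 + 0.267 + 0.361 + 0.163 + 0.060 + 0.009 + 0.001 = 0.994
TFR = 5 × 0.994 = 4.97
GRR = 0.48780 × 4.97 = 2.42437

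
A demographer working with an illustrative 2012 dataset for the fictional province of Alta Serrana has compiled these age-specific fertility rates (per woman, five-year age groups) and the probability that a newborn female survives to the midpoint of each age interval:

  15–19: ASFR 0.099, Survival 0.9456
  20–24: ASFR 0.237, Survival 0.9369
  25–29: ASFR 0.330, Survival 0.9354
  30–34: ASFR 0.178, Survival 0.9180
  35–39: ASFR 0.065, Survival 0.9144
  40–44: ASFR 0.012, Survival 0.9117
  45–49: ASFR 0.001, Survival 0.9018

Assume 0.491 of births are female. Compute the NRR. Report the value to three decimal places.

Proportion female at birth = 0.491.
Weighting each age-specific rate by interval width and survival:
  15–19: 5 × 0.099 × 0.9456 = 0.46807
  20–24: 5 × 0.237 × 0.9369 = 1.11023
  25–29: 5 × 0.330 × 0.9354 = 1.54341
  30–34: 5 × 0.178 × 0.9180 = 0.81702
  35–39: 5 × 0.065 × 0.9144 = 0.29718
  40–44: 5 × 0.012 × 0.9117 = 0.05470
  45–49: 5 × 0.001 × 0.9018 = 0.00451
Sum = 4.29512
NRR = 0.491 × 4.29512 = 2.10890
NRR > 1, so each generation more than replaces itself.

2.109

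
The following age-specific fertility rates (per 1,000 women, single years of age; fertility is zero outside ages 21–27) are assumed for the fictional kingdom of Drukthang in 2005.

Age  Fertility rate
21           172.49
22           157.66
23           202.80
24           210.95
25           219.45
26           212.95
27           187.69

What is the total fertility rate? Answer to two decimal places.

Sum of ASFRs = 172.49 + 157.66 + 202.80 + 210.95 + 219.45 + 212.95 + 187.69 = 1363.99
TFR = 1363.99 / 1000 = 1.36399

1.36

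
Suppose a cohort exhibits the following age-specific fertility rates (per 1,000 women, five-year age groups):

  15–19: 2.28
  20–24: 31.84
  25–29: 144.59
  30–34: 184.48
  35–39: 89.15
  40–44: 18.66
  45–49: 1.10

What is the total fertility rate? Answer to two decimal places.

2.36

Sum of ASFRs = 2.28 + 31.84 + 144.59 + 184.48 + 89.15 + 18.66 + 1.10 = 472.10
TFR = 5 × 472.10 / 1000 = 2.3605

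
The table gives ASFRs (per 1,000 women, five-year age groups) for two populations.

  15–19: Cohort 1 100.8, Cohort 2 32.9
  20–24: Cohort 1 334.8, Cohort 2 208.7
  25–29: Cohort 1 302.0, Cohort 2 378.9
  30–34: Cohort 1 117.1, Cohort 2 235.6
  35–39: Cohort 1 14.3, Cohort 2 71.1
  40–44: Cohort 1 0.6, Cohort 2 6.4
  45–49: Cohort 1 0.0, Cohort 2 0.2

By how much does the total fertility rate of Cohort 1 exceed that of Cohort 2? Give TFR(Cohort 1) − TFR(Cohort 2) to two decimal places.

Cohort 1:
  Sum of ASFRs = 100.8 + 334.8 + 302.0 + 117.1 + 14.3 + 0.6 + 0.0 = 869.6
  TFR = 5 × 869.6 / 1000 = 4.348
Cohort 2:
  Sum of ASFRs = 32.9 + 208.7 + 378.9 + 235.6 + 71.1 + 6.4 + 0.2 = 933.8
  TFR = 5 × 933.8 / 1000 = 4.669
Difference = 4.348 − 4.669 = -0.321

-0.32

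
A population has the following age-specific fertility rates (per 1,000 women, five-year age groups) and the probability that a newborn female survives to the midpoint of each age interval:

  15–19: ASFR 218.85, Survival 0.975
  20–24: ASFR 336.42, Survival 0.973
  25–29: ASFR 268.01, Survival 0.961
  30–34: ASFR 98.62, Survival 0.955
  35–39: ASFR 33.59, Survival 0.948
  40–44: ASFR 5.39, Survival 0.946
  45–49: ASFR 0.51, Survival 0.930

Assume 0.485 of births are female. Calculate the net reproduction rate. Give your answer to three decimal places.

Proportion female at birth = 0.485.
Weighting each age-specific rate by interval width and survival:
  15–19: 5 × 218.85/1000 × 0.975 = 1.06689
  20–24: 5 × 336.42/1000 × 0.973 = 1.63668
  25–29: 5 × 268.01/1000 × 0.961 = 1.28779
  30–34: 5 × 98.62/1000 × 0.955 = 0.47091
  35–39: 5 × 33.59/1000 × 0.948 = 0.15922
  40–44: 5 × 5.39/1000 × 0.946 = 0.02549
  45–49: 5 × 0.51/1000 × 0.930 = 0.00237
Sum = 4.64935
NRR = 0.485 × 4.64935 = 2.25493
NRR > 1, so each generation more than replaces itself.

2.255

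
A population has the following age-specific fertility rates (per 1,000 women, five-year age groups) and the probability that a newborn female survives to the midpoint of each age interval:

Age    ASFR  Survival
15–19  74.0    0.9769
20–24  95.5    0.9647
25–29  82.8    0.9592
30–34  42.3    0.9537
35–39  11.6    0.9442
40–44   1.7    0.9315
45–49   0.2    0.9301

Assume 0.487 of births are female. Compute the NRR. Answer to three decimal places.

0.723

Proportion female at birth = 0.487.
Per-age-group product (5 × ASFR × survival probability):
  15–19: 5 × 74.0/1000 × 0.9769 = 0.36145
  20–24: 5 × 95.5/1000 × 0.9647 = 0.46064
  25–29: 5 × 82.8/1000 × 0.9592 = 0.39711
  30–34: 5 × 42.3/1000 × 0.9537 = 0.20171
  35–39: 5 × 11.6/1000 × 0.9442 = 0.05476
  40–44: 5 × 1.7/1000 × 0.9315 = 0.00792
  45–49: 5 × 0.2/1000 × 0.9301 = 0.00093
Sum = 1.48452
NRR = 0.487 × 1.48452 = 0.72296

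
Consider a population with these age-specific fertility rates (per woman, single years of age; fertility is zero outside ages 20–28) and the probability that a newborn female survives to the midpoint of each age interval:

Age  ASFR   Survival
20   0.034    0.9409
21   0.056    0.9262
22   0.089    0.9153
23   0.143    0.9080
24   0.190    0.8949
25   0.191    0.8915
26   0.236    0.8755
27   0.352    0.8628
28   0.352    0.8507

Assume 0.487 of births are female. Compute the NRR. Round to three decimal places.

0.704

Proportion female at birth = 0.487.
Each age group contributes 1 × ASFR × survival:
  20: 1 × 0.034 × 0.9409 = 0.03199
  21: 1 × 0.056 × 0.9262 = 0.05187
  22: 1 × 0.089 × 0.9153 = 0.08146
  23: 1 × 0.143 × 0.9080 = 0.12984
  24: 1 × 0.190 × 0.8949 = 0.17003
  25: 1 × 0.191 × 0.8915 = 0.17028
  26: 1 × 0.236 × 0.8755 = 0.20662
  27: 1 × 0.352 × 0.8628 = 0.30371
  28: 1 × 0.352 × 0.8507 = 0.29945
Sum = 1.44525
NRR = 0.487 × 1.44525 = 0.70384
With NRR below 1 the population is below replacement fertility.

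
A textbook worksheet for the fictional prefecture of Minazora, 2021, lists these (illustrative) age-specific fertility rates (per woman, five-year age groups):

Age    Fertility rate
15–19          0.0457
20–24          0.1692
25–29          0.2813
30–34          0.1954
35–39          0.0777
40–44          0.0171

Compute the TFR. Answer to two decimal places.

3.93

Sum of ASFRs = 0.0457 + 0.1692 + 0.2813 + 0.1954 + 0.0777 + 0.0171 = 0.7864
TFR = 5 × 0.7864 = 3.932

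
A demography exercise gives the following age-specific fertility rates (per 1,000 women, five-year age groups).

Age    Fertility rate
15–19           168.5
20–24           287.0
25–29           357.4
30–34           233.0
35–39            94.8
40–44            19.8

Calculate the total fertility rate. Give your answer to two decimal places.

Sum of ASFRs = 168.5 + 287.0 + 357.4 + 233.0 + 94.8 + 19.8 = 1160.5
TFR = 5 × 1160.5 / 1000 = 5.8025

5.80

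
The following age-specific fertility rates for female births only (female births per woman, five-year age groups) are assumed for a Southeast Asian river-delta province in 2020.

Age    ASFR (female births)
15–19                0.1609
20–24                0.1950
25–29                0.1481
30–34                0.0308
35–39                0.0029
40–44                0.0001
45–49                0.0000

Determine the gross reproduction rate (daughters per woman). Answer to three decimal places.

2.689

Sum of female ASFRs = 0.1609 + 0.1950 + 0.1481 + 0.0308 + 0.0029 + 0.0001 + 0.0000 = 0.5378
GRR = 5 × 0.5378 = 2.689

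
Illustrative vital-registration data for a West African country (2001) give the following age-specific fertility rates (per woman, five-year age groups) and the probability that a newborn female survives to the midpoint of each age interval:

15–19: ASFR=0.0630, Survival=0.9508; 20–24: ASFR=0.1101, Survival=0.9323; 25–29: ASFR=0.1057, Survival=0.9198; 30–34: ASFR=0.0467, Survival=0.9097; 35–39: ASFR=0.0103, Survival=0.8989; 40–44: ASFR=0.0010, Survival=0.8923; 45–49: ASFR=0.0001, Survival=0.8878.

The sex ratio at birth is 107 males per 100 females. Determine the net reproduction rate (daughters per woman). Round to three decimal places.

Proportion female at birth = 100 / (100 + 107) = 0.48309.
Weighting each age-specific rate by interval width and survival:
  15–19: 5 × 0.0630 × 0.9508 = 0.29950
  20–24: 5 × 0.1101 × 0.9323 = 0.51323
  25–29: 5 × 0.1057 × 0.9198 = 0.48611
  30–34: 5 × 0.0467 × 0.9097 = 0.21241
  35–39: 5 × 0.0103 × 0.8989 = 0.04629
  40–44: 5 × 0.0010 × 0.8923 = 0.00446
  45–49: 5 × 0.0001 × 0.8878 = 0.00044
Sum = 1.56244
NRR = 0.48309 × 1.56244 = 0.75480

0.755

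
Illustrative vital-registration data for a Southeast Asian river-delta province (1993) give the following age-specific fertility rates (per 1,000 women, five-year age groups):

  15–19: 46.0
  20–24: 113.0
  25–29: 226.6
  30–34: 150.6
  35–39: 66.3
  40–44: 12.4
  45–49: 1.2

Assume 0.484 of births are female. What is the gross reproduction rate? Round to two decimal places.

Proportion female at birth = 0.484.
Sum of ASFRs = 46.0 + 113.0 + 226.6 + 150.6 + 66.3 + 12.4 + 1.2 = 616.1
TFR = 5 × 616.1 / 1000 = 3.0805
GRR = 0.484 × 3.0805 = 1.49096

1.49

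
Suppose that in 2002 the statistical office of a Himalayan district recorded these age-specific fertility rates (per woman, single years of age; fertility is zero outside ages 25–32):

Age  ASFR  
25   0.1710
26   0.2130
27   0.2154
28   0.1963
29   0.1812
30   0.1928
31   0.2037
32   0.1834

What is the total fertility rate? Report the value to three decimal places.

1.557

Sum of ASFRs = 0.1710 + 0.2130 + 0.2154 + 0.1963 + 0.1812 + 0.1928 + 0.2037 + 0.1834 = 1.5568
TFR = 1.5568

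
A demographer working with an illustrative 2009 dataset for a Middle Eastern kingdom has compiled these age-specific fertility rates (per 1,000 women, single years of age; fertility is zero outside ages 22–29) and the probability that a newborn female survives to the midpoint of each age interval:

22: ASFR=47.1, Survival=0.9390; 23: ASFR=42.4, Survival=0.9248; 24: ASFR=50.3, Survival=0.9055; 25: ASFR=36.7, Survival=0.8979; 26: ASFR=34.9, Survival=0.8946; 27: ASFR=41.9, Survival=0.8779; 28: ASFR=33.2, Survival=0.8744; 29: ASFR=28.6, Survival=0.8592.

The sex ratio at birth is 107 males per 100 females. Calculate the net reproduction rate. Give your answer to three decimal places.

Proportion female at birth = 100 / (100 + 107) = 0.48309.
Each age group contributes 1 × ASFR × survival:
  22: 1 × 47.1/1000 × 0.9390 = 0.04423
  23: 1 × 42.4/1000 × 0.9248 = 0.03921
  24: 1 × 50.3/1000 × 0.9055 = 0.04555
  25: 1 × 36.7/1000 × 0.8979 = 0.03295
  26: 1 × 34.9/1000 × 0.8946 = 0.03122
  27: 1 × 41.9/1000 × 0.8779 = 0.03678
  28: 1 × 33.2/1000 × 0.8744 = 0.02903
  29: 1 × 28.6/1000 × 0.8592 = 0.02457
Sum = 0.28354
NRR = 0.48309 × 0.28354 = 0.13698

0.137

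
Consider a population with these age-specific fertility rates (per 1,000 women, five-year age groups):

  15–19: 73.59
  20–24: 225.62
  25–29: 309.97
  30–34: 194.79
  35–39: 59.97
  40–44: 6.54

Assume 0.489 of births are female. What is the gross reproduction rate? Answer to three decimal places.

Proportion female at birth = 0.489.
Sum of ASFRs = 73.59 + 225.62 + 309.97 + 194.79 + 59.97 + 6.54 = 870.48
TFR = 5 × 870.48 / 1000 = 4.3524
GRR = 0.489 × 4.3524 = 2.12832

2.128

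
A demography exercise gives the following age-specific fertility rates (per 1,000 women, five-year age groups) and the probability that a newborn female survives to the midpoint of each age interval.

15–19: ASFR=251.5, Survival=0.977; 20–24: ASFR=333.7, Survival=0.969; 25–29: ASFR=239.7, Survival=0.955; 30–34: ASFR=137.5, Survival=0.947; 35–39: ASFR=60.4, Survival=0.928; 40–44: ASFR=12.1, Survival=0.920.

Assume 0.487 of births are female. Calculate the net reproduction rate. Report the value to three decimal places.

2.424

Proportion female at birth = 0.487.
Survival-weighted fertility by age (5·fₓ·Sₓ):
  15–19: 5 × 251.5/1000 × 0.977 = 1.22858
  20–24: 5 × 333.7/1000 × 0.969 = 1.61678
  25–29: 5 × 239.7/1000 × 0.955 = 1.14457
  30–34: 5 × 137.5/1000 × 0.947 = 0.65106
  35–39: 5 × 60.4/1000 × 0.928 = 0.28026
  40–44: 5 × 12.1/1000 × 0.920 = 0.05566
Sum = 4.97691
NRR = 0.487 × 4.97691 = 2.42376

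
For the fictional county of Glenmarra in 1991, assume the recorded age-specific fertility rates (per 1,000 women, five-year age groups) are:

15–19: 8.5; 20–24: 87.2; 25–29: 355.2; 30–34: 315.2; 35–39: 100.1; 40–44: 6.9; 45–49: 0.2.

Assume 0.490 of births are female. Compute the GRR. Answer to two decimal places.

2.14

Proportion female at birth = 0.490.
Sum of ASFRs = 8.5 + 87.2 + 355.2 + 315.2 + 100.1 + 6.9 + 0.2 = 873.3
TFR = 5 × 873.3 / 1000 = 4.3665
GRR = 0.490 × 4.3665 = 2.13959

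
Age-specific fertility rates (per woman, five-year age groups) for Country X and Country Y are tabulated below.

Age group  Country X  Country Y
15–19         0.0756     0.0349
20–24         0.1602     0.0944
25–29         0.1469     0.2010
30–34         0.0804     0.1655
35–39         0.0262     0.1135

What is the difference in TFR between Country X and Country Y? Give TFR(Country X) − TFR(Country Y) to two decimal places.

-0.60

Country X:
  Sum of ASFRs = 0.0756 + 0.1602 + 0.1469 + 0.0804 + 0.0262 = 0.4893
  TFR = 5 × 0.4893 = 2.4465
Country Y:
  Sum of ASFRs = 0.0349 + 0.0944 + 0.2010 + 0.1655 + 0.1135 = 0.6093
  TFR = 5 × 0.6093 = 3.0465
Difference = 2.4465 − 3.0465 = -0.6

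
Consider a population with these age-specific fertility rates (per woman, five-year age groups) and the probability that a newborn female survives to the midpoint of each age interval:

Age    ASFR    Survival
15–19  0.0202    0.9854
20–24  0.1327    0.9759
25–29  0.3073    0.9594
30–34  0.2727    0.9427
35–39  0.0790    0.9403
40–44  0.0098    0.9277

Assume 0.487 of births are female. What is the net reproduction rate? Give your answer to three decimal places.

Proportion female at birth = 0.487.
Weighting each age-specific rate by interval width and survival:
  15–19: 5 × 0.0202 × 0.9854 = 0.09953
  20–24: 5 × 0.1327 × 0.9759 = 0.64751
  25–29: 5 × 0.3073 × 0.9594 = 1.47412
  30–34: 5 × 0.2727 × 0.9427 = 1.28537
  35–39: 5 × 0.0790 × 0.9403 = 0.37142
  40–44: 5 × 0.0098 × 0.9277 = 0.04546
Sum = 3.92341
NRR = 0.487 × 3.92341 = 1.91070
With NRR above 1 the population is above replacement fertility.

1.911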